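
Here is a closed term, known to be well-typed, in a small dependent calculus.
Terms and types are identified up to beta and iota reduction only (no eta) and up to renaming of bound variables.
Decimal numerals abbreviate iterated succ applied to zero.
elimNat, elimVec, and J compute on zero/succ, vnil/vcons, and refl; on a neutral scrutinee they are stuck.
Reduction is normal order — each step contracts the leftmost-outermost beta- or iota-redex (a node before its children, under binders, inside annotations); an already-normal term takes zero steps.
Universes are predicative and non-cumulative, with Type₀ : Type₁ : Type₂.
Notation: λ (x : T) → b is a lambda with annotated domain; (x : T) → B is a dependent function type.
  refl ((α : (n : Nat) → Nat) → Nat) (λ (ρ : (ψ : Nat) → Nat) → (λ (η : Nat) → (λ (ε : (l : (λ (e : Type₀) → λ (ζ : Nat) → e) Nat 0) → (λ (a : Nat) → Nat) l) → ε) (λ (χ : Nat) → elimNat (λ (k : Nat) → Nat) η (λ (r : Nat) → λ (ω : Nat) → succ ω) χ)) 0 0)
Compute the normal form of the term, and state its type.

reduced normal form:
  refl ((α : (n : Nat) → Nat) → Nat) (λ (ρ : (ψ : Nat) → Nat) → 0)
inferred type:
  Eq ((α : (n : Nat) → Nat) → Nat) (λ (ρ : (ψ : Nat) → Nat) → 0) (λ (η : (ε : Nat) → Nat) → 0)


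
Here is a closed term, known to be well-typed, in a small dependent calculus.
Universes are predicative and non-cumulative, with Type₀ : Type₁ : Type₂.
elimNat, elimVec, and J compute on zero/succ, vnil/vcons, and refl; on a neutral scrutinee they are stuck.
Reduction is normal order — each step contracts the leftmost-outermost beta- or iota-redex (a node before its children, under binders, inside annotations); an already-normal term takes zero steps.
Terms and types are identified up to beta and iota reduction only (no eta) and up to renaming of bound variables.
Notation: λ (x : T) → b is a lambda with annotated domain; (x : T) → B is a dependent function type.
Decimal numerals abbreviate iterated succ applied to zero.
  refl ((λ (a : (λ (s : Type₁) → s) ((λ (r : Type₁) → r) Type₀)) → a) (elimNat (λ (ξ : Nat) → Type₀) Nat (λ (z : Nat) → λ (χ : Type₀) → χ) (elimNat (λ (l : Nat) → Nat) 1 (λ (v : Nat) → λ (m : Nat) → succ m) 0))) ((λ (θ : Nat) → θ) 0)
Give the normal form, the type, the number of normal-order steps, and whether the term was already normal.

normal form:
  refl Nat 0
the term's type:
  Eq Nat 0 0
normal-order step count: 7
already normal: no
first redex: a beta-redex


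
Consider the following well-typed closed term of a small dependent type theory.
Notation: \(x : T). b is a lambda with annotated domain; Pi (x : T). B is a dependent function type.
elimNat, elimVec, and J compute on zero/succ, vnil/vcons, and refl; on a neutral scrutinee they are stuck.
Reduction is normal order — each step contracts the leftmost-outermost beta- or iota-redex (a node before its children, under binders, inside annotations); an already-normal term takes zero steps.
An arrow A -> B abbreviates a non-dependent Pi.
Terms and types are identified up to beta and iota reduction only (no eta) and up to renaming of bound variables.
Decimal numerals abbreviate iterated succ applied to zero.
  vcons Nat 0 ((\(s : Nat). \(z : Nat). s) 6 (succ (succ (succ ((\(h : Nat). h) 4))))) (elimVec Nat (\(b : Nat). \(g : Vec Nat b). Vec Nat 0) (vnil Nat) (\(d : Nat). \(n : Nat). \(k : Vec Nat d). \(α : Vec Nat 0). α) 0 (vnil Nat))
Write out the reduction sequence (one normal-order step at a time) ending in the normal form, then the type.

normal-order reduction:
  vcons Nat 0 ((\(s : Nat). \(z : Nat). s) 6 (succ (succ (succ ((\(h : Nat). h) 4))))) (elimVec Nat (\(b : Nat). \(g : Vec Nat b). Vec Nat 0) (vnil Nat) (\(d : Nat). \(n : Nat). \(k : Vec Nat d). \(α : Vec Nat 0). α) 0 (vnil Nat))
  ~> vcons Nat 0 ((\(s : Nat). 6) (succ (succ (succ ((\(z : Nat). z) 4))))) (elimVec Nat (\(h : Nat). \(b : Vec Nat h). Vec Nat 0) (vnil Nat) (\(g : Nat). \(d : Nat). \(n : Vec Nat g). \(k : Vec Nat 0). k) 0 (vnil Nat))
  ~> vcons Nat 0 6 (elimVec Nat (\(s : Nat). \(z : Vec Nat s). Vec Nat 0) (vnil Nat) (\(h : Nat). \(b : Nat). \(g : Vec Nat h). \(d : Vec Nat 0). d) 0 (vnil Nat))
  ~> vcons Nat 0 6 (vnil Nat)
type:
  Vec Nat 1


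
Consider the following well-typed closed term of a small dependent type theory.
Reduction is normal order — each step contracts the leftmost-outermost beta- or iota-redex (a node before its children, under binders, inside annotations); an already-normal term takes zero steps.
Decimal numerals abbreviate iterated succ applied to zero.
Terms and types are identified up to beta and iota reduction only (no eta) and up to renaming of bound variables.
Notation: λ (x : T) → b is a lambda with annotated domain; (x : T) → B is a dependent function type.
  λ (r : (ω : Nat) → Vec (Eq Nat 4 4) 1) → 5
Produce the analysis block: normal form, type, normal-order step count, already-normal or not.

normal form:
  λ (r : (ω : Nat) → Vec (Eq Nat 4 4) 1) → 5
type:
  (r : (ω : Nat) → Vec (Eq Nat 4 4) 1) → Nat
normal-order step count: 0
already normal: yes


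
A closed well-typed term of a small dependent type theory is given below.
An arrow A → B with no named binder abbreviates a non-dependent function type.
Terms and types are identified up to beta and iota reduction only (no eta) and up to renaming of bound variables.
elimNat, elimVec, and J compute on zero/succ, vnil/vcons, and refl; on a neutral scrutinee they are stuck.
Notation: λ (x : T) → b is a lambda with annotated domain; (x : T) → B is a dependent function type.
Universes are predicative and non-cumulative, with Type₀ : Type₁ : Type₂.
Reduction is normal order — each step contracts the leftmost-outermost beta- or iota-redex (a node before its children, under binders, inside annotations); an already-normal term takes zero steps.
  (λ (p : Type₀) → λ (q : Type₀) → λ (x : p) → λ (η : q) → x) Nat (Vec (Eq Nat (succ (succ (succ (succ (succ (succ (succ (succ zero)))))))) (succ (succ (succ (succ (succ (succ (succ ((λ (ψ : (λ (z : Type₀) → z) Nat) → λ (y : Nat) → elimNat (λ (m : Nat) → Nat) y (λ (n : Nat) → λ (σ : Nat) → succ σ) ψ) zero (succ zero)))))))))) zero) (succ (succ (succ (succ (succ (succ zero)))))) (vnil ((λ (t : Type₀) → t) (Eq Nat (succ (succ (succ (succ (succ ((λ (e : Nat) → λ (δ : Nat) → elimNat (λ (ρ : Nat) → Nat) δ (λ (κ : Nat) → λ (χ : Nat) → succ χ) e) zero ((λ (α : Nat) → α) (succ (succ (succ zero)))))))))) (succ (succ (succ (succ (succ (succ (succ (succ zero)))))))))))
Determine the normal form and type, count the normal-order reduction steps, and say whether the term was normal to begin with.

reduced normal form:
  succ (succ (succ (succ (succ (succ zero)))))
inferred type:
  Nat
steps to reach normal form (normal order): 4
already normal: no
first contracted redex: a beta-redex


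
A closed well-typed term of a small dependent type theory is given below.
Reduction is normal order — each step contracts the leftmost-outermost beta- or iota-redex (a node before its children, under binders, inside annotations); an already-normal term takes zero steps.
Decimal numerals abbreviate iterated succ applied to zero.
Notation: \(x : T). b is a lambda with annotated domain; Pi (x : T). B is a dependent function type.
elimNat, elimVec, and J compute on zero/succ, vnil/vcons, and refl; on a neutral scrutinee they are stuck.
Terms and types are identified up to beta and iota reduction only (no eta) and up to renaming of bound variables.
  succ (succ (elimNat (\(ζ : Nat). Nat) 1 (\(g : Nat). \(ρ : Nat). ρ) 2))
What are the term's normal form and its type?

reduced normal form:
  3
type:
  Nat
observation: normalization takes exactly 7 steps under the normal-order strategy.


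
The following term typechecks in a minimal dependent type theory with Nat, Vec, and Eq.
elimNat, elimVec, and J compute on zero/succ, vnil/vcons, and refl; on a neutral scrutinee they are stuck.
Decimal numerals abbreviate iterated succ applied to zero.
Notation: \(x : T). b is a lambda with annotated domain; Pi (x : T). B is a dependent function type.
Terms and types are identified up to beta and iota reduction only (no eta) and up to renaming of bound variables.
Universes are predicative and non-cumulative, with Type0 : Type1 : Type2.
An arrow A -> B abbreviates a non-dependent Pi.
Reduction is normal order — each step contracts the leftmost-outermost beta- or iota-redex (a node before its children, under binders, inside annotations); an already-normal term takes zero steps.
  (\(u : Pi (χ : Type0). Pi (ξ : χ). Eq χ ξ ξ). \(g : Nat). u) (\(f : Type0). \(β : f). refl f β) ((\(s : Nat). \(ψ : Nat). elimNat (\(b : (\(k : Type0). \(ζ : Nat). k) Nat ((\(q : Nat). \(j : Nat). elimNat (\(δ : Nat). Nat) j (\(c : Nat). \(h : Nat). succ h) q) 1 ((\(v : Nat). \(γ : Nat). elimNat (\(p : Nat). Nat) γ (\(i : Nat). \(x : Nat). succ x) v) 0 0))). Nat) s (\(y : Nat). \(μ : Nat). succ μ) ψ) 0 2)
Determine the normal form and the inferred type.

reduced normal form:
  \(u : Type0). \(χ : u). refl u χ
the term's type:
  Pi (u : Type0). Pi (χ : u). Eq u χ χ


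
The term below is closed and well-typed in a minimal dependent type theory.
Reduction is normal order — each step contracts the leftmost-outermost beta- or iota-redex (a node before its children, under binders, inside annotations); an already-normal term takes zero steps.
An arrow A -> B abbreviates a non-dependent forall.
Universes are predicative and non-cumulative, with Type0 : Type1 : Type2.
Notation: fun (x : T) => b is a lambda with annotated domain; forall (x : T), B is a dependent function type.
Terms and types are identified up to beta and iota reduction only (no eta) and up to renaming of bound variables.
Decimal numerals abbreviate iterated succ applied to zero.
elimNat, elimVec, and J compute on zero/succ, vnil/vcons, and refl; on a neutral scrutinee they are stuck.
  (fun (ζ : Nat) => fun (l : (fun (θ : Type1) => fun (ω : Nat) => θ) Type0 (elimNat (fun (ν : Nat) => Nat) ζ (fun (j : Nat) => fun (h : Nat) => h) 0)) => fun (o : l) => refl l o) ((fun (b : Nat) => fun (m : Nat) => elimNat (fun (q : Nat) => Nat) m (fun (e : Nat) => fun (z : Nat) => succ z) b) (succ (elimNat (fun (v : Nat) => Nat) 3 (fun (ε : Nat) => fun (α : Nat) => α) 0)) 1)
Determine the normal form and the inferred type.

normal form:
  fun (ζ : Type0) => fun (l : ζ) => refl ζ l
type:
  forall (ζ : Type0), forall (l : ζ), Eq ζ l l
observation: 3 normal-order steps normalize the term, beginning with a beta-redex.


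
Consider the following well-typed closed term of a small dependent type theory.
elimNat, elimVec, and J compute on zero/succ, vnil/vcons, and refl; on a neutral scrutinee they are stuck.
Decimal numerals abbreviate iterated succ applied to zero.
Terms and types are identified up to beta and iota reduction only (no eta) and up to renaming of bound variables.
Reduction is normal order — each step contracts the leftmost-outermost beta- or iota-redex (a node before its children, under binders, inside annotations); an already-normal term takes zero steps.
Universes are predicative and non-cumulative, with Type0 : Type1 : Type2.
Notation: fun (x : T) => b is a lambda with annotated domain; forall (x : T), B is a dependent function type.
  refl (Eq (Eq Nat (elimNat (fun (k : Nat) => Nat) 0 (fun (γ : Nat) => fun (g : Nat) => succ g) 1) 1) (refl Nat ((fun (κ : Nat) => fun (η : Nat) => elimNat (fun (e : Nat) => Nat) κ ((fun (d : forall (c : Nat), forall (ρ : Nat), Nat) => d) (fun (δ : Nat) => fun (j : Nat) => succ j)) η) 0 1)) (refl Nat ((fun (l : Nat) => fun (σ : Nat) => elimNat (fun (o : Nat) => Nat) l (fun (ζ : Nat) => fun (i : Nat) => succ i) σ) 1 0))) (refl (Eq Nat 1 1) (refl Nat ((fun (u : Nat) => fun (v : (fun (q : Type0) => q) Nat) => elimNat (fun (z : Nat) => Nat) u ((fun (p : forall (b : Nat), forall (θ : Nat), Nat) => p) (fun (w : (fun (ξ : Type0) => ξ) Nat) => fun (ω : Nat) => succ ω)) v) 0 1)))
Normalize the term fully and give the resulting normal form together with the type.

resulting normal form:
  refl (Eq (Eq Nat 1 1) (refl Nat 1) (refl Nat 1)) (refl (Eq Nat 1 1) (refl Nat 1))
inferred type:
  Eq (Eq (Eq Nat 1 1) (refl Nat 1) (refl Nat 1)) (refl (Eq Nat 1 1) (refl Nat 1)) (refl (Eq Nat 1 1) (refl Nat 1))


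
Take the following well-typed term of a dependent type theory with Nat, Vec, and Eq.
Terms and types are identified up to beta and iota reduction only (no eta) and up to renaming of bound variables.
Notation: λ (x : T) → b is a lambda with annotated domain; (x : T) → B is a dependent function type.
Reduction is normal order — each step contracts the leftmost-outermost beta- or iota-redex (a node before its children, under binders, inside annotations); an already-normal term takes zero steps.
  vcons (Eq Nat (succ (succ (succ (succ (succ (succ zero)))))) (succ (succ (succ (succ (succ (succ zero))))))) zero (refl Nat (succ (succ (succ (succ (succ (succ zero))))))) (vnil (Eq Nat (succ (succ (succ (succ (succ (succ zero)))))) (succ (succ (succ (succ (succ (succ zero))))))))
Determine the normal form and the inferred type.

resulting normal form:
  vcons (Eq Nat (succ (succ (succ (succ (succ (succ zero)))))) (succ (succ (succ (succ (succ (succ zero))))))) zero (refl Nat (succ (succ (succ (succ (succ (succ zero))))))) (vnil (Eq Nat (succ (succ (succ (succ (succ (succ zero)))))) (succ (succ (succ (succ (succ (succ zero))))))))
the term's type:
  Vec (Eq Nat (succ (succ (succ (succ (succ (succ zero)))))) (succ (succ (succ (succ (succ (succ zero))))))) (succ zero)


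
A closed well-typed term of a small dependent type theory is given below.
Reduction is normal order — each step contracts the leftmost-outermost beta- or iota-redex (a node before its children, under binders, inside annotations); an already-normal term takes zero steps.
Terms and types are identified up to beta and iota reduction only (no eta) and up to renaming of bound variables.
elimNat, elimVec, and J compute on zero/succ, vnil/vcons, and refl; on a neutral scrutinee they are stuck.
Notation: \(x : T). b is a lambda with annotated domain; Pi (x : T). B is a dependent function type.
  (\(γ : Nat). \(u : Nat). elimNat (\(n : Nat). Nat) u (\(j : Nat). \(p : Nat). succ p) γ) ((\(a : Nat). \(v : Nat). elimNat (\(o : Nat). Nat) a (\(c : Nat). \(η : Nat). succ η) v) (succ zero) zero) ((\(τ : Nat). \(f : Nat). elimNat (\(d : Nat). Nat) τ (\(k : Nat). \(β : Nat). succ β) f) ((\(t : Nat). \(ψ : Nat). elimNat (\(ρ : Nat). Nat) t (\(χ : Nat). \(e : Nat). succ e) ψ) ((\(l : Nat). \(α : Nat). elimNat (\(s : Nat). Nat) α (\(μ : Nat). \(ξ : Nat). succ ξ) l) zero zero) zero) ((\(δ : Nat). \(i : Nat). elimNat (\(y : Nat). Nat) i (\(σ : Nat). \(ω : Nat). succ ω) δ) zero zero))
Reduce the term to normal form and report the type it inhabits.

reduced normal form:
  succ zero
inferred type:
  Nat


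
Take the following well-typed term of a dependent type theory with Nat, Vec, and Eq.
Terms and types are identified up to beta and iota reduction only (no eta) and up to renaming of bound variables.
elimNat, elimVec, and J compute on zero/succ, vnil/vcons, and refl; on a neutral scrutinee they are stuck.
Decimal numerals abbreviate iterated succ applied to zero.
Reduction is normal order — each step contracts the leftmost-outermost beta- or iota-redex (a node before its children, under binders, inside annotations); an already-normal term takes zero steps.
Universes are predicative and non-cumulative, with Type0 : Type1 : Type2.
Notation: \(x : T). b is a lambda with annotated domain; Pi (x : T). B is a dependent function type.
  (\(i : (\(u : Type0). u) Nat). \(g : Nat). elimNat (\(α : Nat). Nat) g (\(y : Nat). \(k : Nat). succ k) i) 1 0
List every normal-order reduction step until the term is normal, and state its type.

normal-order reduction sequence:
  (\(i : (\(u : Type0). u) Nat). \(g : Nat). elimNat (\(α : Nat). Nat) g (\(y : Nat). \(k : Nat). succ k) i) 1 0
  ~> (\(i : Nat). elimNat (\(u : Nat). Nat) i (\(g : Nat). \(α : Nat). succ α) 1) 0
  ~> elimNat (\(i : Nat). Nat) 0 (\(u : Nat). \(g : Nat). succ g) 1
  ~> (\(i : Nat). \(u : Nat). succ u) 0 (elimNat (\(g : Nat). Nat) 0 (\(α : Nat). \(y : Nat). succ y) 0)
  ~> (\(i : Nat). succ i) (elimNat (\(u : Nat). Nat) 0 (\(g : Nat). \(α : Nat). succ α) 0)
  ~> succ (elimNat (\(i : Nat). Nat) 0 (\(u : Nat). \(g : Nat). succ g) 0)
  ~> 1
the term's type:
  Nat


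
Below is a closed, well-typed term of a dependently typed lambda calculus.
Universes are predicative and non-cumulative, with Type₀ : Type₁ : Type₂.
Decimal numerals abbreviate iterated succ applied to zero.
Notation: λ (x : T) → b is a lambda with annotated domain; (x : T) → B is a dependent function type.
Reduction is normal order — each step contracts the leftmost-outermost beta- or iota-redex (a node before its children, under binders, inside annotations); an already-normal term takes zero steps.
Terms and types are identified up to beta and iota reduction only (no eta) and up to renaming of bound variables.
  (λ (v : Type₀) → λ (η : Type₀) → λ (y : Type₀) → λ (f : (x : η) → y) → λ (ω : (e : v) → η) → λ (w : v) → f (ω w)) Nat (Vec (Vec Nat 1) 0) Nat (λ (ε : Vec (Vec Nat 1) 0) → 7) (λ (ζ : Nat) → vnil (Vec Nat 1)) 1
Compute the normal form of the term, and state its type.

reduced normal form:
  7
the term's type:
  Nat
observation: the leftmost-outermost redex is a beta-redex, and normalization takes 7 steps.


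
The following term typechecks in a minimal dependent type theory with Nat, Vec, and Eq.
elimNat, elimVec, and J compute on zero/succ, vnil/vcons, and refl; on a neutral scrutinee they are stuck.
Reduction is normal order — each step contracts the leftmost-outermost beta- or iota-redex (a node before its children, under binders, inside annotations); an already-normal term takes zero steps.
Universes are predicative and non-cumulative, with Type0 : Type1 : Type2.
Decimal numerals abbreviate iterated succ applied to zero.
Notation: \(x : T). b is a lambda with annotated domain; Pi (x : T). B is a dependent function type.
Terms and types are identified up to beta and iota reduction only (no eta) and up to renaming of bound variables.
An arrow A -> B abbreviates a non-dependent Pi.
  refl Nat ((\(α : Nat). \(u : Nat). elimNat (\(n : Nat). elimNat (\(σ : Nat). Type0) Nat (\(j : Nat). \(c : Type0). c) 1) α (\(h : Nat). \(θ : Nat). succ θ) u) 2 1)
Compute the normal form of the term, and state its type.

normal form:
  refl Nat 3
inferred type:
  Eq Nat 3 3
observation: the term reaches its normal form after 6 normal-order steps.


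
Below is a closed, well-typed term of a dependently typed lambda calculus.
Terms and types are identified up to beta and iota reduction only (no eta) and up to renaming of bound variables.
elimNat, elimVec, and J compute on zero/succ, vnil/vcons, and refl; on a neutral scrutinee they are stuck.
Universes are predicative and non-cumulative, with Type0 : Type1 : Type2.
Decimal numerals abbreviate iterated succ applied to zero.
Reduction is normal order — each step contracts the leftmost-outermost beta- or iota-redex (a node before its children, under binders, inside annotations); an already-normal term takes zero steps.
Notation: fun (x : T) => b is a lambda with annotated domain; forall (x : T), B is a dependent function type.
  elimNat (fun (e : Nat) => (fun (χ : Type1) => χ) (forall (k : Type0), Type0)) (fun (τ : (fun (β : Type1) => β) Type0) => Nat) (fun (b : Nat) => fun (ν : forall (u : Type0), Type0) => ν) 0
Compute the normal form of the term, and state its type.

reduced normal form:
  fun (e : Type0) => Nat
type:
  forall (e : Type0), Type0
observation: 2 normal-order steps separate the term from its normal form.


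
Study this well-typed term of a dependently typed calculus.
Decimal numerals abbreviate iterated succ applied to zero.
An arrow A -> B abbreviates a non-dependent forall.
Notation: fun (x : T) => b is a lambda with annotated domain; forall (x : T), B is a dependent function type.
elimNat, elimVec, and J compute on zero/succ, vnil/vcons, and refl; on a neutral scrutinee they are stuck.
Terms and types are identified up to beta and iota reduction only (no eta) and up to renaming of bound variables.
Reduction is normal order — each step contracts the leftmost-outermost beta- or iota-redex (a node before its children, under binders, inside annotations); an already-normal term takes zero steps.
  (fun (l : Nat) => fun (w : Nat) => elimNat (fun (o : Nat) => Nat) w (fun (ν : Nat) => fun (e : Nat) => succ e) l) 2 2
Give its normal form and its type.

resulting normal form:
  4
the term's type:
  Nat


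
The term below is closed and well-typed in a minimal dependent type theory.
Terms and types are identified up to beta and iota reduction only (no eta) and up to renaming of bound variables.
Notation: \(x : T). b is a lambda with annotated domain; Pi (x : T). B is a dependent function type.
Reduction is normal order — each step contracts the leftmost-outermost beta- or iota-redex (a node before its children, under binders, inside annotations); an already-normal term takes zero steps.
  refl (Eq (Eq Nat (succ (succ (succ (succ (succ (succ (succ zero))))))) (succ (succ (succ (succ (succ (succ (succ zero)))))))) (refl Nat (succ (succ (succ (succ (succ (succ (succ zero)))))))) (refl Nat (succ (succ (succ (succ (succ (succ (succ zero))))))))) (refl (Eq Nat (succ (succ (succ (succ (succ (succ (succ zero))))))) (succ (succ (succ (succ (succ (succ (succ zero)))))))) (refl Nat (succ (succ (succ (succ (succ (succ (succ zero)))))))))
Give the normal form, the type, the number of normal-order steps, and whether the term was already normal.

normal form:
  refl (Eq (Eq Nat (succ (succ (succ (succ (succ (succ (succ zero))))))) (succ (succ (succ (succ (succ (succ (succ zero)))))))) (refl Nat (succ (succ (succ (succ (succ (succ (succ zero)))))))) (refl Nat (succ (succ (succ (succ (succ (succ (succ zero))))))))) (refl (Eq Nat (succ (succ (succ (succ (succ (succ (succ zero))))))) (succ (succ (succ (succ (succ (succ (succ zero)))))))) (refl Nat (succ (succ (succ (succ (succ (succ (succ zero)))))))))
inferred type:
  Eq (Eq (Eq Nat (succ (succ (succ (succ (succ (succ (succ zero))))))) (succ (succ (succ (succ (succ (succ (succ zero)))))))) (refl Nat (succ (succ (succ (succ (succ (succ (succ zero)))))))) (refl Nat (succ (succ (succ (succ (succ (succ (succ zero))))))))) (refl (Eq Nat (succ (succ (succ (succ (succ (succ (succ zero))))))) (succ (succ (succ (succ (succ (succ (succ zero)))))))) (refl Nat (succ (succ (succ (succ (succ (succ (succ zero))))))))) (refl (Eq Nat (succ (succ (succ (succ (succ (succ (succ zero))))))) (succ (succ (succ (succ (succ (succ (succ zero)))))))) (refl Nat (succ (succ (succ (succ (succ (succ (succ zero)))))))))
steps to reach normal form (normal order): 0
term was already normal: yes


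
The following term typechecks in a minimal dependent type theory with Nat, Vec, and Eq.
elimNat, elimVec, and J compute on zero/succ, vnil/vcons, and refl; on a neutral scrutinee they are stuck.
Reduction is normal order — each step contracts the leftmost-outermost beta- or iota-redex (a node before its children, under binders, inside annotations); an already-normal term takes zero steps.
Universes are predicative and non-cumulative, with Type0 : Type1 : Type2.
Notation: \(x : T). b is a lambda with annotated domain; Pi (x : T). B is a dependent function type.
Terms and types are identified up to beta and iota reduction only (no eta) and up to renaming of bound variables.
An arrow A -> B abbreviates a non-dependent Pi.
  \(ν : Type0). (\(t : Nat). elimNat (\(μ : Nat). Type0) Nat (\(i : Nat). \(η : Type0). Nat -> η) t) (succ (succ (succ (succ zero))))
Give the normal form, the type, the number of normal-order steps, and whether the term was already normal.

normal form:
  \(ν : Type0). Nat -> Nat -> Nat -> Nat -> Nat
type:
  Type0 -> Type0
normal-order step count: 14
term was already normal: no
first contracted redex: a beta-redex


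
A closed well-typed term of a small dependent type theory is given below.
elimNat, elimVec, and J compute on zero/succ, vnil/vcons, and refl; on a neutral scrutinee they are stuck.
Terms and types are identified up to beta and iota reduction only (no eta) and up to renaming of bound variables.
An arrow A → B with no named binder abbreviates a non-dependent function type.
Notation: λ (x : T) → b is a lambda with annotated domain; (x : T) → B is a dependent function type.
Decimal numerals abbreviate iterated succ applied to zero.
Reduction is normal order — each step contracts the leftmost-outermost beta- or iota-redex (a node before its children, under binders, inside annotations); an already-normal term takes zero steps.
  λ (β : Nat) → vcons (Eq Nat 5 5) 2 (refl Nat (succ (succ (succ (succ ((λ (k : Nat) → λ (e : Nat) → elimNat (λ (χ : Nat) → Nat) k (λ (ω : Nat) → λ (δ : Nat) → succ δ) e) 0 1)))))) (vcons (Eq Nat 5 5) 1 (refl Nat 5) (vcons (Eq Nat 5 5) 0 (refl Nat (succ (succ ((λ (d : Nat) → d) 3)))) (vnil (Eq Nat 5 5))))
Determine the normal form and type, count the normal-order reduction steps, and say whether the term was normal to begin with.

reduced normal form:
  λ (β : Nat) → vcons (Eq Nat 5 5) 2 (refl Nat 5) (vcons (Eq Nat 5 5) 1 (refl Nat 5) (vcons (Eq Nat 5 5) 0 (refl Nat 5) (vnil (Eq Nat 5 5))))
type:
  Nat → Vec (Eq Nat 5 5) 3
normal-order step count: 7
already normal: no
first redex: a beta-redex


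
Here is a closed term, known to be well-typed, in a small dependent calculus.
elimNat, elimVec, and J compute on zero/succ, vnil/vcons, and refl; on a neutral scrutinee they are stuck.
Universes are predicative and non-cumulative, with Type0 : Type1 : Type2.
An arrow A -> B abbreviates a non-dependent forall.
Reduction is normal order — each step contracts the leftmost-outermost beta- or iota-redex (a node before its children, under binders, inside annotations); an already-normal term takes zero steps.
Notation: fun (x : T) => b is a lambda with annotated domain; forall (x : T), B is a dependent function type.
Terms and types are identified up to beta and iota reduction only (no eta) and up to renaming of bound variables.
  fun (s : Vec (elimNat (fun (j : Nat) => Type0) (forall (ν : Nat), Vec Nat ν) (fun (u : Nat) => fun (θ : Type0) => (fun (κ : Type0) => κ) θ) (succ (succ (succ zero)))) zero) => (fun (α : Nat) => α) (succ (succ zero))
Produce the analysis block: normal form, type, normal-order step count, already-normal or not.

normal form:
  fun (s : Vec (forall (j : Nat), Vec Nat j) zero) => succ (succ zero)
the term's type:
  Vec (forall (s : Nat), Vec Nat s) zero -> Nat
normal-order step count: 14
term was already normal: no
first contracted redex: an elimNat iota-redex


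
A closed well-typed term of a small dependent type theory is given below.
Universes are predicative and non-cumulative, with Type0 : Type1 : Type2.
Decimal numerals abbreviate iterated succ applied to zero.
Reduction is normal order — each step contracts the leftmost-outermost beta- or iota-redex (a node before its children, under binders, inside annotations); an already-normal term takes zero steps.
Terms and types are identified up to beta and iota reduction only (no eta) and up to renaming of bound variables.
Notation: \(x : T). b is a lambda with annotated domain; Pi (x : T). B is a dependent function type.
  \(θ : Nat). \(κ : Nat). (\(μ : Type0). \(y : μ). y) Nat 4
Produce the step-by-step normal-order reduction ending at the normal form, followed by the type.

normal-order reduction sequence:
  \(θ : Nat). \(κ : Nat). (\(μ : Type0). \(y : μ). y) Nat 4
  ~> \(θ : Nat). \(κ : Nat). (\(μ : Nat). μ) 4
  ~> \(θ : Nat). \(κ : Nat). 4
type:
  Pi (θ : Nat). Pi (κ : Nat). Nat


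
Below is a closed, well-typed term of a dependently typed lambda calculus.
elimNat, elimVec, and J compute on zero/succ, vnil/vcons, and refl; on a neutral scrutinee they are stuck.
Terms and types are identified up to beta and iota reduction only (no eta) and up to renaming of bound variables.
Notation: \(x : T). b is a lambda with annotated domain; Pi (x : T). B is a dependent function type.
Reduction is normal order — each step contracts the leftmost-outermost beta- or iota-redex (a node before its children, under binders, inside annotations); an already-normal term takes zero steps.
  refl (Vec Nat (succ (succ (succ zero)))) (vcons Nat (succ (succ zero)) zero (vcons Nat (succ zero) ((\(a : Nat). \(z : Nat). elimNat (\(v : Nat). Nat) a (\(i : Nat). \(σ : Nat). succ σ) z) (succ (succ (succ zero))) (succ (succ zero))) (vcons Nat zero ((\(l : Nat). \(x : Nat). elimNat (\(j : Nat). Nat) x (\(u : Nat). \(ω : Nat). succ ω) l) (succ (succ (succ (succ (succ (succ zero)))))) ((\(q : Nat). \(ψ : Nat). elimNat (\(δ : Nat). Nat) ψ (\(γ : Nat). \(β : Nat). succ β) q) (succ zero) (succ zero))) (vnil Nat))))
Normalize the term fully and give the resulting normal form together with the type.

reduced normal form:
  refl (Vec Nat (succ (succ (succ zero)))) (vcons Nat (succ (succ zero)) zero (vcons Nat (succ zero) (succ (succ (succ (succ (succ zero))))) (vcons Nat zero (succ (succ (succ (succ (succ (succ (succ (succ zero)))))))) (vnil Nat))))
the term's type:
  Eq (Vec Nat (succ (succ (succ zero)))) (vcons Nat (succ (succ zero)) zero (vcons Nat (succ zero) (succ (succ (succ (succ (succ zero))))) (vcons Nat zero (succ (succ (succ (succ (succ (succ (succ (succ zero)))))))) (vnil Nat)))) (vcons Nat (succ (succ zero)) zero (vcons Nat (succ zero) (succ (succ (succ (succ (succ zero))))) (vcons Nat zero (succ (succ (succ (succ (succ (succ (succ (succ zero)))))))) (vnil Nat))))


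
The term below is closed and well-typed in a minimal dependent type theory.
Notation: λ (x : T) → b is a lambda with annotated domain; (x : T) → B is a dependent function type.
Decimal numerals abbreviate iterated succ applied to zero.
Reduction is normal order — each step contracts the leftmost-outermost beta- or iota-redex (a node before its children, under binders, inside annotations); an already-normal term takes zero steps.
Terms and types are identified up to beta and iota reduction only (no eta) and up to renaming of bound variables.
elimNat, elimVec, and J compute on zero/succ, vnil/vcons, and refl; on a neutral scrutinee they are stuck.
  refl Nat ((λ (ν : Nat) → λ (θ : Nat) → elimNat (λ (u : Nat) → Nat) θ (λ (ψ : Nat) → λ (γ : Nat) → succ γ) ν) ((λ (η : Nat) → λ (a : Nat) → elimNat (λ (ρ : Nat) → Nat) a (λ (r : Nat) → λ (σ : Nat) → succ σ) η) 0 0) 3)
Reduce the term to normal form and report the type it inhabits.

reduced normal form:
  refl Nat 3
inferred type:
  Eq Nat 3 3


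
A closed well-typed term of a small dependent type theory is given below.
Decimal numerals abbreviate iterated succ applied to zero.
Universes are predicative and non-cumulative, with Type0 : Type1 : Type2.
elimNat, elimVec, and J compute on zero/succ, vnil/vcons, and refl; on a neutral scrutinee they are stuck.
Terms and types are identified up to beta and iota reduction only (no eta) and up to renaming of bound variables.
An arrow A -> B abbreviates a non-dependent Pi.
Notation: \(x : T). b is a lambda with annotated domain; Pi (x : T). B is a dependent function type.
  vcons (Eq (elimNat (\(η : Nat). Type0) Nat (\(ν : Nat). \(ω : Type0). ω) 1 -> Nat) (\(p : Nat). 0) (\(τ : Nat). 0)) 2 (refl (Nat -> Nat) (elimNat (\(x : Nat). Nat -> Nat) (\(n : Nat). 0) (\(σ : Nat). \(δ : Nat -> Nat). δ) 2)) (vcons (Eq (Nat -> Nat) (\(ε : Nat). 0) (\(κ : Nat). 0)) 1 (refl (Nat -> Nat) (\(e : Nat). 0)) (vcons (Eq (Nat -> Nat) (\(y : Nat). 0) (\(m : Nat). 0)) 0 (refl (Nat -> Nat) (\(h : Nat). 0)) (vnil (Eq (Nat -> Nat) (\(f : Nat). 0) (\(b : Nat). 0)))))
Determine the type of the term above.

the term's type:
  Vec (Eq (Nat -> Nat) (\(η : Nat). 0) (\(ν : Nat). 0)) 3


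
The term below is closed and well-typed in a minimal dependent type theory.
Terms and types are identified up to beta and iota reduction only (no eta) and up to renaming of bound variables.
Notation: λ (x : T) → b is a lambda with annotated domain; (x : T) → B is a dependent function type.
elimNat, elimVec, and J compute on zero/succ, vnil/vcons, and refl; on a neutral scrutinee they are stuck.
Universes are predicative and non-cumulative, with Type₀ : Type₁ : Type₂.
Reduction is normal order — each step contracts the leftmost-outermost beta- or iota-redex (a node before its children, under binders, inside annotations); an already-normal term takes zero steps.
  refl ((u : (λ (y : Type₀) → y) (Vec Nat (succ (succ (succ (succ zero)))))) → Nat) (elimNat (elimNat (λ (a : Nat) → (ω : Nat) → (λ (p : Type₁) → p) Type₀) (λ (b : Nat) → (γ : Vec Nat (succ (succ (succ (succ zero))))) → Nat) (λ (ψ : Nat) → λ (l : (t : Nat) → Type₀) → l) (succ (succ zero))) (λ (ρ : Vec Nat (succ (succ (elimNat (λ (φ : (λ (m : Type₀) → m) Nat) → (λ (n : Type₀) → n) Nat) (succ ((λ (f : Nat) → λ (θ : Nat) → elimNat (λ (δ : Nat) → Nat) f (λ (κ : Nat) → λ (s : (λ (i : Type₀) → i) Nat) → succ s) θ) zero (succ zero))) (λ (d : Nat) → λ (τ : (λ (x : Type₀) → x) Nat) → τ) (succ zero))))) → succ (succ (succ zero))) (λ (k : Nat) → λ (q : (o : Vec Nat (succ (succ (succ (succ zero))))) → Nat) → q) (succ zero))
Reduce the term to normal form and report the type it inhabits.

resulting normal form:
  refl ((u : Vec Nat (succ (succ (succ (succ zero))))) → Nat) (λ (y : Vec Nat (succ (succ (succ (succ zero))))) → succ (succ (succ zero)))
the term's type:
  Eq ((u : Vec Nat (succ (succ (succ (succ zero))))) → Nat) (λ (y : Vec Nat (succ (succ (succ (succ zero))))) → succ (succ (succ zero))) (λ (a : Vec Nat (succ (succ (succ (succ zero))))) → succ (succ (succ zero)))
observation: 15 normal-order steps separate the term from its normal form.


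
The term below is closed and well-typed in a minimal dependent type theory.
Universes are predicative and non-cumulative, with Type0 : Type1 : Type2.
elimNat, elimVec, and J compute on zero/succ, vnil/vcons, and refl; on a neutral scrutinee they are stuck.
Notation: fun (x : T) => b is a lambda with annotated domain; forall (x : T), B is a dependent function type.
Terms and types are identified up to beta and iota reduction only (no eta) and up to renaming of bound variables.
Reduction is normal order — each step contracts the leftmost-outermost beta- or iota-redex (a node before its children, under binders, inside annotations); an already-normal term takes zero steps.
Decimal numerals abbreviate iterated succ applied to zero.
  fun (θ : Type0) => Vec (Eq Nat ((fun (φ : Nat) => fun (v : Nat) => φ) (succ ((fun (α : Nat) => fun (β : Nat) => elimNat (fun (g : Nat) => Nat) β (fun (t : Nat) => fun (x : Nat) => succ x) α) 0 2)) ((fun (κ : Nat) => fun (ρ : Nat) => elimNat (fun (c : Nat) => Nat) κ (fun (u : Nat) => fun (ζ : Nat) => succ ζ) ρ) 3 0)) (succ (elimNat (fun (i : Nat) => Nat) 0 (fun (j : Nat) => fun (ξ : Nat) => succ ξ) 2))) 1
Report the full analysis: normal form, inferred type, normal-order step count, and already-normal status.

resulting normal form:
  fun (θ : Type0) => Vec (Eq Nat 3 3) 1
the term's type:
  forall (θ : Type0), Type0
normal-order step count: 12
term was already normal: no
first redex: a beta-redex


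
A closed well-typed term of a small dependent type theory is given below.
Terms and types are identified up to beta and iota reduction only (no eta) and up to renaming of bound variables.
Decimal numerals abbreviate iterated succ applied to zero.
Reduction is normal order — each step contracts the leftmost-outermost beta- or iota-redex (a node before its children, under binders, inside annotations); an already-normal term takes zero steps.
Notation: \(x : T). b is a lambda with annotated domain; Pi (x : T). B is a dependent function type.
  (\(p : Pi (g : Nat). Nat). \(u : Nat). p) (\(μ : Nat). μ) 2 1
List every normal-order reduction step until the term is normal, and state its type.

normal-order reduction:
  (\(p : Pi (g : Nat). Nat). \(u : Nat). p) (\(μ : Nat). μ) 2 1
  ~> (\(p : Nat). \(g : Nat). g) 2 1
  ~> (\(p : Nat). p) 1
  ~> 1
type:
  Nat


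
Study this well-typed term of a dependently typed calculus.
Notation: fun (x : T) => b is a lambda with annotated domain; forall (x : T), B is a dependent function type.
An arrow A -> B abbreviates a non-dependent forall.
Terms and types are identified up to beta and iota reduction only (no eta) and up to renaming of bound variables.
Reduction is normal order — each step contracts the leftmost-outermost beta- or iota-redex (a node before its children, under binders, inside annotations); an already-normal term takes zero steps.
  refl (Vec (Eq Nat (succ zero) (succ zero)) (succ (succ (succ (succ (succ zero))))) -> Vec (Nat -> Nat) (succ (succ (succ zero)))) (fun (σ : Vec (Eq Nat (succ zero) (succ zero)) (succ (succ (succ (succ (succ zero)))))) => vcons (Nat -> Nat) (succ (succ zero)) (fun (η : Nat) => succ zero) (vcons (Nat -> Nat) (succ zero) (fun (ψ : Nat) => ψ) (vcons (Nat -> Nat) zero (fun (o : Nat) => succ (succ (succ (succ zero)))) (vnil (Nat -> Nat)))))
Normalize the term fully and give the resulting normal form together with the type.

resulting normal form:
  refl (Vec (Eq Nat (succ zero) (succ zero)) (succ (succ (succ (succ (succ zero))))) -> Vec (Nat -> Nat) (succ (succ (succ zero)))) (fun (σ : Vec (Eq Nat (succ zero) (succ zero)) (succ (succ (succ (succ (succ zero)))))) => vcons (Nat -> Nat) (succ (succ zero)) (fun (η : Nat) => succ zero) (vcons (Nat -> Nat) (succ zero) (fun (ψ : Nat) => ψ) (vcons (Nat -> Nat) zero (fun (o : Nat) => succ (succ (succ (succ zero)))) (vnil (Nat -> Nat)))))
inferred type:
  Eq (Vec (Eq Nat (succ zero) (succ zero)) (succ (succ (succ (succ (succ zero))))) -> Vec (Nat -> Nat) (succ (succ (succ zero)))) (fun (σ : Vec (Eq Nat (succ zero) (succ zero)) (succ (succ (succ (succ (succ zero)))))) => vcons (Nat -> Nat) (succ (succ zero)) (fun (η : Nat) => succ zero) (vcons (Nat -> Nat) (succ zero) (fun (ψ : Nat) => ψ) (vcons (Nat -> Nat) zero (fun (o : Nat) => succ (succ (succ (succ zero)))) (vnil (Nat -> Nat))))) (fun (ρ : Vec (Eq Nat (succ zero) (succ zero)) (succ (succ (succ (succ (succ zero)))))) => vcons (Nat -> Nat) (succ (succ zero)) (fun (f : Nat) => succ zero) (vcons (Nat -> Nat) (succ zero) (fun (h : Nat) => h) (vcons (Nat -> Nat) zero (fun (n : Nat) => succ (succ (succ (succ zero)))) (vnil (Nat -> Nat)))))
observation: the term is already in normal form.


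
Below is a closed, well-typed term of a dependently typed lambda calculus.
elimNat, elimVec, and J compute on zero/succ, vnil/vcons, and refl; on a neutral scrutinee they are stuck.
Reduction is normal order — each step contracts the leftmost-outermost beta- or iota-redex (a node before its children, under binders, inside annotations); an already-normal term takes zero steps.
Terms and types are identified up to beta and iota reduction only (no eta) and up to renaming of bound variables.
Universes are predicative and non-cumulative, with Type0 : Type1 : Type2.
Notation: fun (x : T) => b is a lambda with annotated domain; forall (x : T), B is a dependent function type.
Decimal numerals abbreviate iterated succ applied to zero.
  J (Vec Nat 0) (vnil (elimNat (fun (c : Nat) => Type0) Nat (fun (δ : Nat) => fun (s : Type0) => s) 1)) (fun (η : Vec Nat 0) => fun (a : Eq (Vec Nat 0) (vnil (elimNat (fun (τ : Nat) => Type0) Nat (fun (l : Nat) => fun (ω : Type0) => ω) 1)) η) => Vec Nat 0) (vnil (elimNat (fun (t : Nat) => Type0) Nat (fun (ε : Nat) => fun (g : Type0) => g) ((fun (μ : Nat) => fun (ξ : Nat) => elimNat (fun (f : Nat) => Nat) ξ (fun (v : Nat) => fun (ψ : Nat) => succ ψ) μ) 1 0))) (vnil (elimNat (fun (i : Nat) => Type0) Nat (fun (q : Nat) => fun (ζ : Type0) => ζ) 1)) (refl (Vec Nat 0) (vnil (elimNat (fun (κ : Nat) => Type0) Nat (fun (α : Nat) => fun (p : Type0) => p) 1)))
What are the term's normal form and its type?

normal form:
  vnil Nat
the term's type:
  Vec Nat 0
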